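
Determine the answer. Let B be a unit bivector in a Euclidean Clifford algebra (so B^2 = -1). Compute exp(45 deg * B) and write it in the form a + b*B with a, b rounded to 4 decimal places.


For a unit bivector B with B^2 = -1, the exponential series gives
e^(theta*B) = cos(theta) + sin(theta)*B (the GA analogue of Euler's formula).
theta = 45 degrees = 0.785398 rad
cos(45 deg) = 0.7071
sin(45 deg) = 0.7071
exp(theta*B) = 0.7071 + 0.7071*B


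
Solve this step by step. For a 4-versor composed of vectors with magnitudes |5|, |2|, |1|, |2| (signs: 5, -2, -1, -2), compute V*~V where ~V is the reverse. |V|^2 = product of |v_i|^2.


Each vector v_i has |v_i|^2 = s_i^2
Squared scales: 5^2 = 25, (-2)^2 = 4, (-1)^2 = 1, (-2)^2 = 4
|V|^2 = 25 * 4 * 1 * 4
= 400


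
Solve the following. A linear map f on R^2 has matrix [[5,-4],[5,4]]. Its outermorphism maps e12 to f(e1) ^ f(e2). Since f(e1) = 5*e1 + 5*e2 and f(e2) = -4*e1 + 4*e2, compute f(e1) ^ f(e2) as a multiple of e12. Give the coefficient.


The outermorphism of a linear map f sends e1^e2 to f(e1)^f(e2).
f(e1) = 5*e1 + 5*e2
f(e2) = -4*e1 + 4*e2
f(e1) ^ f(e2) = (5*e1 + 5*e2) ^ (-4*e1 + 4*e2)
= 5*4*e12 + 5*(-4)*e21
= (20 - (-20))*e12
= 40*e12
Coefficient = 40


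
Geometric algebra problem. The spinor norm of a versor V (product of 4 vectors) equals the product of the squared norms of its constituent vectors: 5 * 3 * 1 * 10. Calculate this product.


Spinor norm N(V) = |v1|^2 * |v2|^2 * ... * |v4|^2
= 5 * 3 * 1 * 10
Running product: 5, 15, 15, 150
N(V) = 150


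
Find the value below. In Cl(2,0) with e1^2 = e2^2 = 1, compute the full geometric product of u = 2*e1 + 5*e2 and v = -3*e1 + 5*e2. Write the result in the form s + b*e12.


Expand: (2*e1 + 5*e2)(-3*e1 + 5*e2)
= 2*(-3)*e1e1 + 2*5*e1e2 + 5*(-3)*e2e1 + 5*5*e2e2
Using e1^2 = e2^2 = 1, e2e1 = -e1e2:
Scalar part s = 2*(-3) + 5*5 = -6 + 25 = 19
Bivector part b = 2*5 - 5*(-3) = 10 - (-15) = 25
uv = 19 + 25*e12


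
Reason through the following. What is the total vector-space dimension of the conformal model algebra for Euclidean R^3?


The conformal model of R^3 uses Cl(4,1): the 3 Euclidean generators plus two extra orthogonal generators e+ (e+^2 = +1) and e- (e-^2 = -1), from which the null vectors e0, einf are built.
Number of generators m = 3 + 2 = 5.
dim Cl(p,q) = 2^m = 2^5 = 32


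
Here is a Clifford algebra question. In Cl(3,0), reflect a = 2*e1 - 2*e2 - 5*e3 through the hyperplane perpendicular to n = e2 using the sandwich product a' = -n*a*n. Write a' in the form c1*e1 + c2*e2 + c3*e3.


Reflection formula: a' = -n*a*n, with n = e2 (unit vector, n^2 = 1).
For reflection through hyperplane perp to e2:
The component along e2 flips sign, others stay.
a = (2, -2, -5)
a' = (2, 2, -5)
a' = 2*e1 + 2*e2 - 5*e3


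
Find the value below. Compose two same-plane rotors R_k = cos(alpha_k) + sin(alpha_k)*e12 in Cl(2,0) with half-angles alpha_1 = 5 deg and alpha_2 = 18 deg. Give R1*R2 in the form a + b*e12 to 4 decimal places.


Same-plane rotors commute and their half-angles add:
R1*R2 = cos(a1 + a2) + sin(a1 + a2)*e12.
a1 + a2 = 5 + 18 = 23 deg
cos(23 deg) = 0.9205
sin(23 deg) = 0.3907
R1*R2 = 0.9205 + 0.3907*e12


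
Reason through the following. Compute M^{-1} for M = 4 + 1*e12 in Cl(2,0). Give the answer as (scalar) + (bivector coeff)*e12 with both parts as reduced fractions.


M = 4 + 1*e12, where e12^2 = -1.
Since M commutes with its reverse ~M = a - b*e12, M * ~M = a^2 - b^2*e12^2 = a^2 + b^2.
So M^{-1} = ~M / (a^2 + b^2) = (a - b*e12)/(a^2 + b^2).
a^2 + b^2 = 16 + 1 = 17
Scalar part = 4/17 = 4/17
Bivector coeff = -1/17 = -1/17
M^{-1} = 4/17 - 1/17*e12


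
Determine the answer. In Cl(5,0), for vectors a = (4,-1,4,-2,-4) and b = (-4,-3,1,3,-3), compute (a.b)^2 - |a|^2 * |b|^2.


a . b = 4*(-4) + (-1)*(-3) + 4*1 + (-2)*3 + (-4)*(-3)
= -16 + 3 + 4 + (-6) + 12 = -3
|a|^2 = 4^2 + (-1)^2 + 4^2 + (-2)^2 + (-4)^2 = 53
|b|^2 = (-4)^2 + (-3)^2 + 1^2 + 3^2 + (-3)^2 = 44
(a.b)^2 = (-3)^2 = 9
|a|^2 * |b|^2 = 53 * 44 = 2332
Result = 9 - 2332 = -2323


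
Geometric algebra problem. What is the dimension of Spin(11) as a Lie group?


Spin(n) double-covers SO(n); both have Lie algebra so(n) of dimension n(n-1)/2.
n = 11
n(n-1) = 11 * 10 = 110
dim Spin(11) = 110/2 = 55


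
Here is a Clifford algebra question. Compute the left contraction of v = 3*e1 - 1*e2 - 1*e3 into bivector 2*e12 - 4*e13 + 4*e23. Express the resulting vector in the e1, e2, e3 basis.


Left contraction v _| B = <vB>_1 (grade-1 part of the geometric product vB).
Using e1_|e12 = e2, e2_|e12 = -e1, e1_|e13 = e3, e3_|e13 = -e1, e2_|e23 = e3, e3_|e23 = -e2:
e1 coeff: -v2*b12 - v3*b13 = -(-1)*(2) - (-1)*(-4) = -2
e2 coeff: v1*b12 - v3*b23 = (3)*(2) - (-1)*(4) = 10
e3 coeff: v1*b13 + v2*b23 = (3)*(-4) + (-1)*(4) = -16
v _| B = -2*e1 + 10*e2 - 16*e3


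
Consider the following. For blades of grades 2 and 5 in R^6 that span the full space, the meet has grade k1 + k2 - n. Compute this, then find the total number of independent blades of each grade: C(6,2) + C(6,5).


Meet grade = grade(A) + grade(B) - n
= 2 + 5 - 6 = 1
C(6,2) = 15
C(6,5) = 6
dim_A + dim_B = 15 + 6 = 21


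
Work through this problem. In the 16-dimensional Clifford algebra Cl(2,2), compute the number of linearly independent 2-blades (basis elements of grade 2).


Number of grade-k basis blades in Cl(p,q) with n = p + q is C(n, k).
n = 2 + 2 = 4
C(4, 2) = 4! / (2! * 2!)
= 24 / (2 * 2)
= 6


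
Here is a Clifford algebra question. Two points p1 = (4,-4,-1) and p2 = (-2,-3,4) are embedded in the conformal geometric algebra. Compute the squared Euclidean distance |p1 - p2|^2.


p1 - p2 = (6, -1, -5)
|p1 - p2|^2 = 6^2 + (-1)^2 + (-5)^2
= 36 + 1 + 25
= 62


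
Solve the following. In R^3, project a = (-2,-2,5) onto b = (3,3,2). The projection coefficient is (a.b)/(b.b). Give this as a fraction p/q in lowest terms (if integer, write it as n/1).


Projection coefficient = (a . b) / (b . b)
a . b = (-2)*3 + (-2)*3 + 5*2
= -6 + (-6) + 10 = -2
b . b = 3^2 + 3^2 + 2^2
= 9 + 9 + 4 = 22
Coefficient = -2/22
In lowest terms: -1/11


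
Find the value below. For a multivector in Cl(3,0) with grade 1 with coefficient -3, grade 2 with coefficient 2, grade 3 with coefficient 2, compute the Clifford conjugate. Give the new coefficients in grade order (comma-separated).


Clifford conjugate sign for grade k: (-1)^(k(k+1)/2)
Grade 1: (-1)^(1*2/2) = (-1)^1 = -1, coeff -3 -> 3
Grade 2: (-1)^(2*3/2) = (-1)^3 = -1, coeff 2 -> -2
Grade 3: (-1)^(3*4/2) = (-1)^6 = 1, coeff 2 -> 2
Conjugated coefficients: 3, -2, 2


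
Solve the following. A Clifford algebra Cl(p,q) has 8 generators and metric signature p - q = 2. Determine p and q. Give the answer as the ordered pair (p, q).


We need p + q = 8 and p - q = 2.
Adding: 2p = 8 + 2 = 10, so p = 5.
Then q = 8 - 5 = 3.
(p, q) = (5, 3)


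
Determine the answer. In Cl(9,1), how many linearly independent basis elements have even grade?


Even subalgebra dimension = 2^(n-1)
n = 9 + 1 = 10
2^(10 - 1) = 2^9 = 512
Verification: sum of C(10,k) for even k = 1 + 45 + 210 + 210 + 45 + 1 = 512
Result = 512


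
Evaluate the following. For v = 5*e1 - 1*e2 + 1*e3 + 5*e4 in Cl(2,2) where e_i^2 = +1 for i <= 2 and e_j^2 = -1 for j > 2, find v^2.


v^2 = sum of c_i^2 * e_i^2
Positive signature terms (e_i^2 = +1): 5^2 + (-1)^2 = 26
Negative signature terms (e_j^2 = -1): 1^2 + 5^2 = 26
v^2 = 26 - 26 = 0


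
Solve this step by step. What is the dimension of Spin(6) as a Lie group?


Spin(n) double-covers SO(n); both have Lie algebra so(n) of dimension n(n-1)/2.
n = 6
n(n-1) = 6 * 5 = 30
dim Spin(6) = 30/2 = 15


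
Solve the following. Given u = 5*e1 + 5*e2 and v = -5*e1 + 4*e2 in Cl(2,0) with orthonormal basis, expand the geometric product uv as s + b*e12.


Expand: (5*e1 + 5*e2)(-5*e1 + 4*e2)
= 5*(-5)*e1e1 + 5*4*e1e2 + 5*(-5)*e2e1 + 5*4*e2e2
Using e1^2 = e2^2 = 1, e2e1 = -e1e2:
Scalar part s = 5*(-5) + 5*4 = -25 + 20 = -5
Bivector part b = 5*4 - 5*(-5) = 20 - (-25) = 45
uv = -5 + 45*e12


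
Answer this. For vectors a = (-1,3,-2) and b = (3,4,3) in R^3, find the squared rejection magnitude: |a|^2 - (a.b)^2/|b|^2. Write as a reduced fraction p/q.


|a|^2 = (-1)^2 + 3^2 + (-2)^2 = 14
|b|^2 = 3^2 + 4^2 + 3^2 = 34
a . b = (-1)*3 + 3*4 + (-2)*3 = 3
(a.b)^2 = 3^2 = 9
|rej|^2 = 14 - 9/34
= (476 - 9)/34
= 467/34
In lowest terms: 467/34


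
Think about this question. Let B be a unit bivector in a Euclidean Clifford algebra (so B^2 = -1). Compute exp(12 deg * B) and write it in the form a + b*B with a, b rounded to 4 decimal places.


For a unit bivector B with B^2 = -1, the exponential series gives
e^(theta*B) = cos(theta) + sin(theta)*B (the GA analogue of Euler's formula).
theta = 12 degrees = 0.20944 rad
cos(12 deg) = 0.9781
sin(12 deg) = 0.2079
exp(theta*B) = 0.9781 + 0.2079*B


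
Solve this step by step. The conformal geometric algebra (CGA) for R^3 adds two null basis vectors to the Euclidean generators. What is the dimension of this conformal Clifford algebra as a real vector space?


The conformal model of R^3 uses Cl(4,1): the 3 Euclidean generators plus two extra orthogonal generators e+ (e+^2 = +1) and e- (e-^2 = -1), from which the null vectors e0, einf are built.
Number of generators m = 3 + 2 = 5.
dim Cl(p,q) = 2^m = 2^5 = 32


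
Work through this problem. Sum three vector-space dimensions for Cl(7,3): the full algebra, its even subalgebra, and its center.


n = 7 + 3 = 10
Total dim = 2^10 = 1024
Even subalgebra dim = 2^9 = 512
n is even, so center dim = 1
Sum = 1024 + 512 + 1 = 1537


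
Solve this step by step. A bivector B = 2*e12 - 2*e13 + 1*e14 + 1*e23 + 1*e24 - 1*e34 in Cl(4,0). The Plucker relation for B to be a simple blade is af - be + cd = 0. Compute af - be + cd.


Plucker relation: af - be + cd
a*f = 2*(-1) = -2
b*e = (-2)*1 = -2
c*d = 1*1 = 1
af - be + cd = -2 - (-2) + 1
= 1


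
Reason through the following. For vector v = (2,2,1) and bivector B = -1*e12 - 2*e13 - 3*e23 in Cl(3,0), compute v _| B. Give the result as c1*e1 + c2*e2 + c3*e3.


Left contraction v _| B = <vB>_1 (grade-1 part of the geometric product vB).
Using e1_|e12 = e2, e2_|e12 = -e1, e1_|e13 = e3, e3_|e13 = -e1, e2_|e23 = e3, e3_|e23 = -e2:
e1 coeff: -v2*b12 - v3*b13 = -(2)*(-1) - (1)*(-2) = 4
e2 coeff: v1*b12 - v3*b23 = (2)*(-1) - (1)*(-3) = 1
e3 coeff: v1*b13 + v2*b23 = (2)*(-2) + (2)*(-3) = -10
v _| B = 4*e1 + 1*e2 - 10*e3


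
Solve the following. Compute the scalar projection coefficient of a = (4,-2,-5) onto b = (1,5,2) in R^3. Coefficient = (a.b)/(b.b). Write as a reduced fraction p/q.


Projection coefficient = (a . b) / (b . b)
a . b = 4*1 + (-2)*5 + (-5)*2
= 4 + (-10) + (-10) = -16
b . b = 1^2 + 5^2 + 2^2
= 1 + 25 + 4 = 30
Coefficient = -16/30
In lowest terms: -8/15


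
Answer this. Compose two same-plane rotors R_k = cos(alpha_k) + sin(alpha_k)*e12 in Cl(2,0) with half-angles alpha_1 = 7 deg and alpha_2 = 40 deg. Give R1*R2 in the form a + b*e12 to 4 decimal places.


Same-plane rotors commute and their half-angles add:
R1*R2 = cos(a1 + a2) + sin(a1 + a2)*e12.
a1 + a2 = 7 + 40 = 47 deg
cos(47 deg) = 0.6820
sin(47 deg) = 0.7314
R1*R2 = 0.6820 + 0.7314*e12


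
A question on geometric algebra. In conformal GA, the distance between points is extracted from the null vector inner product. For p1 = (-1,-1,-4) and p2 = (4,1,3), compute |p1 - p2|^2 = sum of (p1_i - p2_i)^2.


p1 - p2 = (-5, -2, -7)
|p1 - p2|^2 = (-5)^2 + (-2)^2 + (-7)^2
= 25 + 4 + 49
= 78


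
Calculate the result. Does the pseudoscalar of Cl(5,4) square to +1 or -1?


The pseudoscalar I = e1...e_n (product of all n generators) of Cl(p,q) satisfies I^2 = (-1)^(q + n(n-1)/2).
p = 5, q = 4, n = p + q = 9
n(n-1)/2 = 9 * 8 / 2 = 36
Exponent = q + n(n-1)/2 = 4 + 36 = 40
I^2 = (-1)^40 = +1


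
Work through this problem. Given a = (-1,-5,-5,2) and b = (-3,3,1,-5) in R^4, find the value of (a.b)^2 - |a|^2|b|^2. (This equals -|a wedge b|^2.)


a . b = (-1)*(-3) + (-5)*3 + (-5)*1 + 2*(-5)
= 3 + (-15) + (-5) + (-10) = -27
|a|^2 = (-1)^2 + (-5)^2 + (-5)^2 + 2^2 = 55
|b|^2 = (-3)^2 + 3^2 + 1^2 + (-5)^2 = 44
(a.b)^2 = (-27)^2 = 729
|a|^2 * |b|^2 = 55 * 44 = 2420
Result = 729 - 2420 = -1691


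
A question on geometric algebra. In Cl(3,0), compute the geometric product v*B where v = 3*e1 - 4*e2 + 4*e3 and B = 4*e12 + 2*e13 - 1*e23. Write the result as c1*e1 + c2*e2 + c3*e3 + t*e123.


vB has grade-1 (vector) and grade-3 (trivector) parts: vB = (v _| B) + (v ^ B).
Vector part <vB>_1:
  e1: -v2*b12 - v3*b13 = -(-4)*(4) - (4)*(2) = 8
  e2: v1*b12 - v3*b23 = (3)*(4) - (4)*(-1) = 16
  e3: v1*b13 + v2*b23 = (3)*(2) + (-4)*(-1) = 10
Trivector part <vB>_3:
  e123: v1*b23 - v2*b13 + v3*b12 = (3)*(-1) - (-4)*(2) + (4)*(4) = 21
vB = 8*e1 + 16*e2 + 10*e3 + 21*e123


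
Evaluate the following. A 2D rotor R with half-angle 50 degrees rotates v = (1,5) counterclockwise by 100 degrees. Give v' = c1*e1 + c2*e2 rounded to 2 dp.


Rotor R = cos(50deg) - sin(50deg)*e12
Rotation angle theta = 2 * 50 = 100 degrees
v' = R*v*~R rotates v by theta.
cos(100deg) = -0.1736, sin(100deg) = 0.9848
v'_1 = 1*cos(100deg) - 5*sin(100deg)
= 1*(-0.1736) - 5*0.9848
= -5.10
v'_2 = 1*sin(100deg) + 5*cos(100deg)
= 1*0.9848 + 5*(-0.1736)
= 0.12
v' = -5.10*e1 + 0.12*e2


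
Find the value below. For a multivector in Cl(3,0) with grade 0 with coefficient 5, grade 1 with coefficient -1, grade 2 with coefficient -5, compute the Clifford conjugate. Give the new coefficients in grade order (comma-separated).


Clifford conjugate sign for grade k: (-1)^(k(k+1)/2)
Grade 0: (-1)^(0*1/2) = (-1)^0 = 1, coeff 5 -> 5
Grade 1: (-1)^(1*2/2) = (-1)^1 = -1, coeff -1 -> 1
Grade 2: (-1)^(2*3/2) = (-1)^3 = -1, coeff -5 -> 5
Conjugated coefficients: 5, 1, 5


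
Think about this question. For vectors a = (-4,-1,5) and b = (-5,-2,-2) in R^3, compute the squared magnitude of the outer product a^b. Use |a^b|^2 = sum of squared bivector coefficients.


a wedge b = (a1*b2 - a2*b1)*e12 + (a1*b3 - a3*b1)*e13 + (a2*b3 - a3*b2)*e23
e12 coeff: (-4)*(-2) - (-1)*(-5) = 8 - 5 = 3
e13 coeff: (-4)*(-2) - 5*(-5) = 8 - (-25) = 33
e23 coeff: (-1)*(-2) - 5*(-2) = 2 - (-10) = 12
|a wedge b|^2 = 3^2 + 33^2 + 12^2
= 9 + 1089 + 144
= 1242


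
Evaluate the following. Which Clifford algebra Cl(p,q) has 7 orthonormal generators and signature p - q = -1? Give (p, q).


We need p + q = 7 and p - q = -1.
Adding: 2p = 7 + (-1) = 6, so p = 3.
Then q = 7 - 3 = 4.
(p, q) = (3, 4)


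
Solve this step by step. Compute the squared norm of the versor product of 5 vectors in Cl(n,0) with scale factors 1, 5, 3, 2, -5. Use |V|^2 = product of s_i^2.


Each vector v_i has |v_i|^2 = s_i^2
Squared scales: 1^2 = 1, 5^2 = 25, 3^2 = 9, 2^2 = 4, (-5)^2 = 25
|V|^2 = 1 * 25 * 9 * 4 * 25
= 22500


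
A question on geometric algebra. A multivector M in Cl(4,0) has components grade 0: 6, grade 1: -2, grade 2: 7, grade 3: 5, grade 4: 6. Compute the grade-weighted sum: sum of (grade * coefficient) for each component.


Grade-weighted sum = sum of grade_k * coefficient_k
0*6 = 0
1*(-2) = -2
2*7 = 14
3*5 = 15
4*6 = 24
Total = 0 + (-2) + 14 + 15 + 24 = 51


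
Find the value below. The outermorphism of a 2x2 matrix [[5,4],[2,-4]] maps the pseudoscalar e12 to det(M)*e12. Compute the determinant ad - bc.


The outermorphism of a linear map f sends e1^e2 to f(e1)^f(e2).
f(e1) = 5*e1 + 2*e2
f(e2) = 4*e1 - 4*e2
f(e1) ^ f(e2) = (5*e1 + 2*e2) ^ (4*e1 - 4*e2)
= 5*(-4)*e12 + 2*4*e21
= (-20 - 8)*e12
= -28*e12
Coefficient = -28


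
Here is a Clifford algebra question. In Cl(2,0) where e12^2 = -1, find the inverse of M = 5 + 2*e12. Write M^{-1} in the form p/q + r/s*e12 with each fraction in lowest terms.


M = 5 + 2*e12, where e12^2 = -1.
Since M commutes with its reverse ~M = a - b*e12, M * ~M = a^2 - b^2*e12^2 = a^2 + b^2.
So M^{-1} = ~M / (a^2 + b^2) = (a - b*e12)/(a^2 + b^2).
a^2 + b^2 = 25 + 4 = 29
Scalar part = 5/29 = 5/29
Bivector coeff = -2/29 = -2/29
M^{-1} = 5/29 - 2/29*e12


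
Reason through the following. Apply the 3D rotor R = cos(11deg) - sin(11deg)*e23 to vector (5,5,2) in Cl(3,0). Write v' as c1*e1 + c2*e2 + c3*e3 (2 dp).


Rotor R = cos(11deg) - sin(11deg)*e23
Rotation angle theta = 2 * 11 = 22 degrees in the e23 plane (e2 -> e3).
The component perpendicular to the plane (e1) is invariant: v'_1 = v1 = 5.00
cos(22deg) = 0.9272, sin(22deg) = 0.3746
v'_2 = v2*cos(theta) - v3*sin(theta) = 5*0.9272 - 2*0.3746 = 3.89
v'_3 = v2*sin(theta) + v3*cos(theta) = 5*0.3746 + 2*0.9272 = 3.73
v' = 5.00*e1 + 3.89*e2 + 3.73*e3


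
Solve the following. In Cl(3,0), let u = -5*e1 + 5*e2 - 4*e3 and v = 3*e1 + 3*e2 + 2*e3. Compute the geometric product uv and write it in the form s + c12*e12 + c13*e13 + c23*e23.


In Cl(3,0): e_i^2 = 1, e_ie_j = -e_je_i for i != j.
Scalar part = u . v = (-5)*3 + 5*3 + (-4)*2
= -15 + 15 + (-8) = -8
e12 coeff = (-5)*3 - 5*3 = -15 - 15 = -30
e13 coeff = (-5)*2 - (-4)*3 = -10 - (-12) = 2
e23 coeff = 5*2 - (-4)*3 = 10 - (-12) = 22
uv = -8 - 30*e12 + 2*e13 + 22*e23


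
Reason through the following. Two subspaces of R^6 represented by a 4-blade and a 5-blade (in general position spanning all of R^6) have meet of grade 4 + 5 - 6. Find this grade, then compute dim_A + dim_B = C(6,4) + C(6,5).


Meet grade = grade(A) + grade(B) - n
= 4 + 5 - 6 = 3
C(6,4) = 15
C(6,5) = 6
dim_A + dim_B = 15 + 6 = 21


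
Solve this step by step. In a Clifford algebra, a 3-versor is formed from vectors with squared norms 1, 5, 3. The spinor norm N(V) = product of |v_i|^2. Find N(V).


Spinor norm N(V) = |v1|^2 * |v2|^2 * ... * |v3|^2
= 1 * 5 * 3
Running product: 1, 5, 15
N(V) = 15


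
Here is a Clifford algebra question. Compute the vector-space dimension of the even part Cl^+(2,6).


Even subalgebra dimension = 2^(n-1)
n = 2 + 6 = 8
2^(8 - 1) = 2^7 = 128
Verification: sum of C(8,k) for even k = 1 + 28 + 70 + 28 + 1 = 128
Result = 128


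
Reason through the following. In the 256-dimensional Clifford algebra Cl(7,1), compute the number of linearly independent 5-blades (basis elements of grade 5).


Number of grade-k basis blades in Cl(p,q) with n = p + q is C(n, k).
n = 7 + 1 = 8
C(8, 5) = 8! / (5! * 3!)
= 40320 / (120 * 6)
= 56


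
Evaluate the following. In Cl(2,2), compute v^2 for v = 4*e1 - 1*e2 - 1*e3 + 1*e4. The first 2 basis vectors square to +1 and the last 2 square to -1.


v^2 = sum of c_i^2 * e_i^2
Positive signature terms (e_i^2 = +1): 4^2 + (-1)^2 = 17
Negative signature terms (e_j^2 = -1): (-1)^2 + 1^2 = 2
v^2 = 17 - 2 = 15


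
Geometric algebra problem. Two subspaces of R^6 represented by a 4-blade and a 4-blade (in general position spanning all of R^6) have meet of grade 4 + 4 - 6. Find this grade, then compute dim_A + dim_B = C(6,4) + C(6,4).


Meet grade = grade(A) + grade(B) - n
= 4 + 4 - 6 = 2
C(6,4) = 15
C(6,4) = 15
dim_A + dim_B = 15 + 15 = 30


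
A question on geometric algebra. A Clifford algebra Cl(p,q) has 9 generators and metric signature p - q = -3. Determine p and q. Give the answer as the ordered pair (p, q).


We need p + q = 9 and p - q = -3.
Adding: 2p = 9 + (-3) = 6, so p = 3.
Then q = 9 - 3 = 6.
(p, q) = (3, 6)


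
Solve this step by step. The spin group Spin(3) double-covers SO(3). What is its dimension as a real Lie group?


Spin(n) double-covers SO(n); both have Lie algebra so(n) of dimension n(n-1)/2.
n = 3
n(n-1) = 3 * 2 = 6
dim Spin(3) = 6/2 = 3


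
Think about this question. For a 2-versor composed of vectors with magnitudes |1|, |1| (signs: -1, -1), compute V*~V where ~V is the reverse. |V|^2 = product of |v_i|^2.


Each vector v_i has |v_i|^2 = s_i^2
Squared scales: (-1)^2 = 1, (-1)^2 = 1
|V|^2 = 1 * 1
= 1


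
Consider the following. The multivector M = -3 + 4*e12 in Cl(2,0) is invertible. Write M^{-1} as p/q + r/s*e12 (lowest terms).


M = -3 + 4*e12, where e12^2 = -1.
Since M commutes with its reverse ~M = a - b*e12, M * ~M = a^2 - b^2*e12^2 = a^2 + b^2.
So M^{-1} = ~M / (a^2 + b^2) = (a - b*e12)/(a^2 + b^2).
a^2 + b^2 = 9 + 16 = 25
Scalar part = -3/25 = -3/25
Bivector coeff = -4/25 = -4/25
M^{-1} = -3/25 - 4/25*e12


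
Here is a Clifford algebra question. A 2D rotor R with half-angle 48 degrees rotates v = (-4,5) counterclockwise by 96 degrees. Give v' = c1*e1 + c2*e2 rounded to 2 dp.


Rotor R = cos(48deg) - sin(48deg)*e12
Rotation angle theta = 2 * 48 = 96 degrees
v' = R*v*~R rotates v by theta.
cos(96deg) = -0.1045, sin(96deg) = 0.9945
v'_1 = -4*cos(96deg) - 5*sin(96deg)
= -4*(-0.1045) - 5*0.9945
= -4.55
v'_2 = -4*sin(96deg) + 5*cos(96deg)
= -4*0.9945 + 5*(-0.1045)
= -4.50
v' = -4.55*e1 - 4.50*e2


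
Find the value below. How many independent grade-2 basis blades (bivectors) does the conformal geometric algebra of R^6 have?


The conformal model of R^6 uses Cl(7,1) with m = 6 + 2 = 8 generators.
Number of grade-2 blades = C(m, 2) = C(8, 2)
= 8*7/2 = 28


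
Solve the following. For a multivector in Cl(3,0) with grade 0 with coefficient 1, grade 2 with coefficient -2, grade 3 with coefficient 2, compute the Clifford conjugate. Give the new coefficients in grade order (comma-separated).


Clifford conjugate sign for grade k: (-1)^(k(k+1)/2)
Grade 0: (-1)^(0*1/2) = (-1)^0 = 1, coeff 1 -> 1
Grade 2: (-1)^(2*3/2) = (-1)^3 = -1, coeff -2 -> 2
Grade 3: (-1)^(3*4/2) = (-1)^6 = 1, coeff 2 -> 2
Conjugated coefficients: 1, 2, 2


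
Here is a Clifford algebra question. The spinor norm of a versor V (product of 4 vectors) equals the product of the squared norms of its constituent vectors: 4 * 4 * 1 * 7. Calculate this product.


Spinor norm N(V) = |v1|^2 * |v2|^2 * ... * |v4|^2
= 4 * 4 * 1 * 7
Running product: 4, 16, 16, 112
N(V) = 112


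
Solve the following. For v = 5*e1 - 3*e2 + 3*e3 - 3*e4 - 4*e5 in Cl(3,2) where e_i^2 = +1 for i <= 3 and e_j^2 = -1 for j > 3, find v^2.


v^2 = sum of c_i^2 * e_i^2
Positive signature terms (e_i^2 = +1): 5^2 + (-3)^2 + 3^2 = 43
Negative signature terms (e_j^2 = -1): (-3)^2 + (-4)^2 = 25
v^2 = 43 - 25 = 18


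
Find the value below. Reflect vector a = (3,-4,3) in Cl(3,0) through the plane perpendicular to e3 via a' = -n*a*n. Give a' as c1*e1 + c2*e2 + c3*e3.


Reflection formula: a' = -n*a*n, with n = e3 (unit vector, n^2 = 1).
For reflection through hyperplane perp to e3:
The component along e3 flips sign, others stay.
a = (3, -4, 3)
a' = (3, -4, -3)
a' = 3*e1 - 4*e2 - 3*e3


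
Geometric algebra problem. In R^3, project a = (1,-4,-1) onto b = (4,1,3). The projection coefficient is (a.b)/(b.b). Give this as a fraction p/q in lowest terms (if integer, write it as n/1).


Projection coefficient = (a . b) / (b . b)
a . b = 1*4 + (-4)*1 + (-1)*3
= 4 + (-4) + (-3) = -3
b . b = 4^2 + 1^2 + 3^2
= 16 + 1 + 9 = 26
Coefficient = -3/26
In lowest terms: -3/26


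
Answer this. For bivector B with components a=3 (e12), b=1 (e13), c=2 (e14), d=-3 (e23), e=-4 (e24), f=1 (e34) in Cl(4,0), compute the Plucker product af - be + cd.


Plucker relation: af - be + cd
a*f = 3*1 = 3
b*e = 1*(-4) = -4
c*d = 2*(-3) = -6
af - be + cd = 3 - (-4) + (-6)
= 1


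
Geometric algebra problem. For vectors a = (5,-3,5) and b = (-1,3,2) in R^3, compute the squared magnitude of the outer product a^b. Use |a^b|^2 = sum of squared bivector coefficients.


a wedge b = (a1*b2 - a2*b1)*e12 + (a1*b3 - a3*b1)*e13 + (a2*b3 - a3*b2)*e23
e12 coeff: 5*3 - (-3)*(-1) = 15 - 3 = 12
e13 coeff: 5*2 - 5*(-1) = 10 - (-5) = 15
e23 coeff: (-3)*2 - 5*3 = -6 - 15 = -21
|a wedge b|^2 = 12^2 + 15^2 + (-21)^2
= 144 + 225 + 441
= 810


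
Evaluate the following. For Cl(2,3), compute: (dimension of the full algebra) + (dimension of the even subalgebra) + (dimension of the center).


n = 2 + 3 = 5
Total dim = 2^5 = 32
Even subalgebra dim = 2^4 = 16
n is odd, so center dim = 2
Sum = 32 + 16 + 2 = 50


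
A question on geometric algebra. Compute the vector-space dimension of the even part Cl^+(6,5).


Even subalgebra dimension = 2^(n-1)
n = 6 + 5 = 11
2^(11 - 1) = 2^10 = 1024
Verification: sum of C(11,k) for even k = 1 + 55 + 330 + 462 + 165 + 11 = 1024
Result = 1024


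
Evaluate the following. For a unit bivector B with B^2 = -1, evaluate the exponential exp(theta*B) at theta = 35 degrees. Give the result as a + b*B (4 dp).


For a unit bivector B with B^2 = -1, the exponential series gives
e^(theta*B) = cos(theta) + sin(theta)*B (the GA analogue of Euler's formula).
theta = 35 degrees = 0.610865 rad
cos(35 deg) = 0.8192
sin(35 deg) = 0.5736
exp(theta*B) = 0.8192 + 0.5736*B


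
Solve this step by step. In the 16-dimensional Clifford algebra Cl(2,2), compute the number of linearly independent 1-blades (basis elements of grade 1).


Number of grade-k basis blades in Cl(p,q) with n = p + q is C(n, k).
n = 2 + 2 = 4
C(4, 1) = 4! / (1! * 3!)
= 24 / (1 * 6)
= 4


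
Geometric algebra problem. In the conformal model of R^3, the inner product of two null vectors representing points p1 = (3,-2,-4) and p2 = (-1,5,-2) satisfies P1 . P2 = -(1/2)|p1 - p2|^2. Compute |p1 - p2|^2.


p1 - p2 = (4, -7, -2)
|p1 - p2|^2 = 4^2 + (-7)^2 + (-2)^2
= 16 + 49 + 4
= 69


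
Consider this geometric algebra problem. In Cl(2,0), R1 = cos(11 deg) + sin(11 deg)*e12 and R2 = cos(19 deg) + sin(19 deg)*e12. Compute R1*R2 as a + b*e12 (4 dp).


Same-plane rotors commute and their half-angles add:
R1*R2 = cos(a1 + a2) + sin(a1 + a2)*e12.
a1 + a2 = 11 + 19 = 30 deg
cos(30 deg) = 0.8660
sin(30 deg) = 0.5000
R1*R2 = 0.8660 + 0.5000*e12


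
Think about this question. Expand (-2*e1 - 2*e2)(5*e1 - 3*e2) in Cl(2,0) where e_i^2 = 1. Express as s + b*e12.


Expand: (-2*e1 - 2*e2)(5*e1 - 3*e2)
= (-2)*5*e1e1 + (-2)*(-3)*e1e2 + (-2)*5*e2e1 + (-2)*(-3)*e2e2
Using e1^2 = e2^2 = 1, e2e1 = -e1e2:
Scalar part s = (-2)*5 + (-2)*(-3) = -10 + 6 = -4
Bivector part b = (-2)*(-3) - (-2)*5 = 6 - (-10) = 16
uv = -4 + 16*e12


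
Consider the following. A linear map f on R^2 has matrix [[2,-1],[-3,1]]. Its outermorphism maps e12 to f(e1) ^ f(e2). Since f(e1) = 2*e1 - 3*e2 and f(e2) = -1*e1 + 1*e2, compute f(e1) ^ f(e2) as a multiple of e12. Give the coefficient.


The outermorphism of a linear map f sends e1^e2 to f(e1)^f(e2).
f(e1) = 2*e1 - 3*e2
f(e2) = -1*e1 + 1*e2
f(e1) ^ f(e2) = (2*e1 - 3*e2) ^ (-1*e1 + 1*e2)
= 2*1*e12 + (-3)*(-1)*e21
= (2 - 3)*e12
= -1*e12
Coefficient = -1


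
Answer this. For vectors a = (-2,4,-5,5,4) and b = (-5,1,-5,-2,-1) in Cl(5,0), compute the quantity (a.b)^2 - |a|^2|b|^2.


a . b = (-2)*(-5) + 4*1 + (-5)*(-5) + 5*(-2) + 4*(-1)
= 10 + 4 + 25 + (-10) + (-4) = 25
|a|^2 = (-2)^2 + 4^2 + (-5)^2 + 5^2 + 4^2 = 86
|b|^2 = (-5)^2 + 1^2 + (-5)^2 + (-2)^2 + (-1)^2 = 56
(a.b)^2 = 25^2 = 625
|a|^2 * |b|^2 = 86 * 56 = 4816
Result = 625 - 4816 = -4191


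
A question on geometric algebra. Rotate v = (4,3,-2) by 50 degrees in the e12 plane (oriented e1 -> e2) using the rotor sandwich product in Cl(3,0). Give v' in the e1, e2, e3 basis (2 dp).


Rotor R = cos(25deg) - sin(25deg)*e12
Rotation angle theta = 2 * 25 = 50 degrees in the e12 plane (e1 -> e2).
The component perpendicular to the plane (e3) is invariant: v'_3 = v3 = -2.00
cos(50deg) = 0.6428, sin(50deg) = 0.7660
v'_1 = v1*cos(theta) - v2*sin(theta) = 4*0.6428 - 3*0.7660 = 0.27
v'_2 = v1*sin(theta) + v2*cos(theta) = 4*0.7660 + 3*0.6428 = 4.99
v' = 0.27*e1 + 4.99*e2 - 2.00*e3


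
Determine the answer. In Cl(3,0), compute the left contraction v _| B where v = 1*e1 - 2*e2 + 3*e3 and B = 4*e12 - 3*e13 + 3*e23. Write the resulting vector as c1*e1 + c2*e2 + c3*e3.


Left contraction v _| B = <vB>_1 (grade-1 part of the geometric product vB).
Using e1_|e12 = e2, e2_|e12 = -e1, e1_|e13 = e3, e3_|e13 = -e1, e2_|e23 = e3, e3_|e23 = -e2:
e1 coeff: -v2*b12 - v3*b13 = -(-2)*(4) - (3)*(-3) = 17
e2 coeff: v1*b12 - v3*b23 = (1)*(4) - (3)*(3) = -5
e3 coeff: v1*b13 + v2*b23 = (1)*(-3) + (-2)*(3) = -9
v _| B = 17*e1 - 5*e2 - 9*e3


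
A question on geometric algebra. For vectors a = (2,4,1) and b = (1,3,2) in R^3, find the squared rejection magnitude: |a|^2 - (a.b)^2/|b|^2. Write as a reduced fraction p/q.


|a|^2 = 2^2 + 4^2 + 1^2 = 21
|b|^2 = 1^2 + 3^2 + 2^2 = 14
a . b = 2*1 + 4*3 + 1*2 = 16
(a.b)^2 = 16^2 = 256
|rej|^2 = 21 - 256/14
= (294 - 256)/14
= 38/14
In lowest terms: 19/7


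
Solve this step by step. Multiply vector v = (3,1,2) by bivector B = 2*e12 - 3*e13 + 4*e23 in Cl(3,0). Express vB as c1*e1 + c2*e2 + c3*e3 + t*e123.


vB has grade-1 (vector) and grade-3 (trivector) parts: vB = (v _| B) + (v ^ B).
Vector part <vB>_1:
  e1: -v2*b12 - v3*b13 = -(1)*(2) - (2)*(-3) = 4
  e2: v1*b12 - v3*b23 = (3)*(2) - (2)*(4) = -2
  e3: v1*b13 + v2*b23 = (3)*(-3) + (1)*(4) = -5
Trivector part <vB>_3:
  e123: v1*b23 - v2*b13 + v3*b12 = (3)*(4) - (1)*(-3) + (2)*(2) = 19
vB = 4*e1 - 2*e2 - 5*e3 + 19*e123


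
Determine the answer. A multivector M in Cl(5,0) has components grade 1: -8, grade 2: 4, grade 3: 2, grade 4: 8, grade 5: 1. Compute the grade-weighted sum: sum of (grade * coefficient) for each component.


Grade-weighted sum = sum of grade_k * coefficient_k
1*(-8) = -8
2*4 = 8
3*2 = 6
4*8 = 32
5*1 = 5
Total = -8 + 8 + 6 + 32 + 5 = 43


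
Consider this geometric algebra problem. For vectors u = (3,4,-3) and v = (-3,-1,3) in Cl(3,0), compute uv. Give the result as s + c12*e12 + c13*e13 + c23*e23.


In Cl(3,0): e_i^2 = 1, e_ie_j = -e_je_i for i != j.
Scalar part = u . v = 3*(-3) + 4*(-1) + (-3)*3
= -9 + (-4) + (-9) = -22
e12 coeff = 3*(-1) - 4*(-3) = -3 - (-12) = 9
e13 coeff = 3*3 - (-3)*(-3) = 9 - 9 = 0
e23 coeff = 4*3 - (-3)*(-1) = 12 - 3 = 9
uv = -22 + 9*e12 + 0*e13 + 9*e23


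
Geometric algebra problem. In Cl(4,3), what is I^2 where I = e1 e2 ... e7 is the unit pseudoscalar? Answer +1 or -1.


The pseudoscalar I = e1...e_n (product of all n generators) of Cl(p,q) satisfies I^2 = (-1)^(q + n(n-1)/2).
p = 4, q = 3, n = p + q = 7
n(n-1)/2 = 7 * 6 / 2 = 21
Exponent = q + n(n-1)/2 = 3 + 21 = 24
I^2 = (-1)^24 = +1


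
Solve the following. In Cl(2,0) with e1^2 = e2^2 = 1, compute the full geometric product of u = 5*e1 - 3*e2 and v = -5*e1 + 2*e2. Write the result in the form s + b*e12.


Expand: (5*e1 - 3*e2)(-5*e1 + 2*e2)
= 5*(-5)*e1e1 + 5*2*e1e2 + (-3)*(-5)*e2e1 + (-3)*2*e2e2
Using e1^2 = e2^2 = 1, e2e1 = -e1e2:
Scalar part s = 5*(-5) + (-3)*2 = -25 + (-6) = -31
Bivector part b = 5*2 - (-3)*(-5) = 10 - 15 = -5
uv = -31 - 5*e12


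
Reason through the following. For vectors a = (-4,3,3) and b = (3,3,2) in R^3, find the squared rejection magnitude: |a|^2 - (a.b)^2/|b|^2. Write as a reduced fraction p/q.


|a|^2 = (-4)^2 + 3^2 + 3^2 = 34
|b|^2 = 3^2 + 3^2 + 2^2 = 22
a . b = (-4)*3 + 3*3 + 3*2 = 3
(a.b)^2 = 3^2 = 9
|rej|^2 = 34 - 9/22
= (748 - 9)/22
= 739/22
In lowest terms: 739/22


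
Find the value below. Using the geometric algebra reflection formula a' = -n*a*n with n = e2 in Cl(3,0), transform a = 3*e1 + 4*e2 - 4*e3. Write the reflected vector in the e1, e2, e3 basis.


Reflection formula: a' = -n*a*n, with n = e2 (unit vector, n^2 = 1).
For reflection through hyperplane perp to e2:
The component along e2 flips sign, others stay.
a = (3, 4, -4)
a' = (3, -4, -4)
a' = 3*e1 - 4*e2 - 4*e3


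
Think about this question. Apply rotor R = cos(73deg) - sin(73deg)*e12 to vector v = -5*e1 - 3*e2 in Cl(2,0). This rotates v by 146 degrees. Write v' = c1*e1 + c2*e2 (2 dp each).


Rotor R = cos(73deg) - sin(73deg)*e12
Rotation angle theta = 2 * 73 = 146 degrees
v' = R*v*~R rotates v by theta.
cos(146deg) = -0.8290, sin(146deg) = 0.5592
v'_1 = -5*cos(146deg) - (-3)*sin(146deg)
= -5*(-0.8290) - (-3)*0.5592
= 5.82
v'_2 = -5*sin(146deg) + (-3)*cos(146deg)
= -5*0.5592 + (-3)*(-0.8290)
= -0.31
v' = 5.82*e1 - 0.31*e2


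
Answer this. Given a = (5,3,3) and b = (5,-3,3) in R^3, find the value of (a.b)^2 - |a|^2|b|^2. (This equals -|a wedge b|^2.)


a . b = 5*5 + 3*(-3) + 3*3
= 25 + (-9) + 9 = 25
|a|^2 = 5^2 + 3^2 + 3^2 = 43
|b|^2 = 5^2 + (-3)^2 + 3^2 = 43
(a.b)^2 = 25^2 = 625
|a|^2 * |b|^2 = 43 * 43 = 1849
Result = 625 - 1849 = -1224


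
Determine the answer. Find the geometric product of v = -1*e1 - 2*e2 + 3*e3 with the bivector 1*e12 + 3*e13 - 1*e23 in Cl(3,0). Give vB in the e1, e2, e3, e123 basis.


vB has grade-1 (vector) and grade-3 (trivector) parts: vB = (v _| B) + (v ^ B).
Vector part <vB>_1:
  e1: -v2*b12 - v3*b13 = -(-2)*(1) - (3)*(3) = -7
  e2: v1*b12 - v3*b23 = (-1)*(1) - (3)*(-1) = 2
  e3: v1*b13 + v2*b23 = (-1)*(3) + (-2)*(-1) = -1
Trivector part <vB>_3:
  e123: v1*b23 - v2*b13 + v3*b12 = (-1)*(-1) - (-2)*(3) + (3)*(1) = 10
vB = -7*e1 + 2*e2 - 1*e3 + 10*e123


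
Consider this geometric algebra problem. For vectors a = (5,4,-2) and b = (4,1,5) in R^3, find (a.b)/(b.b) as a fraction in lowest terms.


Projection coefficient = (a . b) / (b . b)
a . b = 5*4 + 4*1 + (-2)*5
= 20 + 4 + (-10) = 14
b . b = 4^2 + 1^2 + 5^2
= 16 + 1 + 25 = 42
Coefficient = 14/42
In lowest terms: 1/3


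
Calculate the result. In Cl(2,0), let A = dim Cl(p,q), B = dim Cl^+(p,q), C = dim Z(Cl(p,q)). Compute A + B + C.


n = 2 + 0 = 2
Total dim = 2^2 = 4
Even subalgebra dim = 2^1 = 2
n is even, so center dim = 1
Sum = 4 + 2 + 1 = 7


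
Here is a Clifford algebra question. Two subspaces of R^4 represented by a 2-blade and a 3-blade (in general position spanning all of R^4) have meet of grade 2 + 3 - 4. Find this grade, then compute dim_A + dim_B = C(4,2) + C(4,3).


Meet grade = grade(A) + grade(B) - n
= 2 + 3 - 4 = 1
C(4,2) = 6
C(4,3) = 4
dim_A + dim_B = 6 + 4 = 10


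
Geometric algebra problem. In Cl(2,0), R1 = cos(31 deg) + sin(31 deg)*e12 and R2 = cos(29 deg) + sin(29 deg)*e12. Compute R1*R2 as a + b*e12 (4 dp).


Same-plane rotors commute and their half-angles add:
R1*R2 = cos(a1 + a2) + sin(a1 + a2)*e12.
a1 + a2 = 31 + 29 = 60 deg
cos(60 deg) = 0.5000
sin(60 deg) = 0.8660
R1*R2 = 0.5000 + 0.8660*e12


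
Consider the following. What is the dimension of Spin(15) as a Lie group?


Spin(n) double-covers SO(n); both have Lie algebra so(n) of dimension n(n-1)/2.
n = 15
n(n-1) = 15 * 14 = 210
dim Spin(15) = 210/2 = 105


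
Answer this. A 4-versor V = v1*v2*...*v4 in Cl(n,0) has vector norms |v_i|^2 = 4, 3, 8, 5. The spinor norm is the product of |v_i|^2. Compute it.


Spinor norm N(V) = |v1|^2 * |v2|^2 * ... * |v4|^2
= 4 * 3 * 8 * 5
Running product: 4, 12, 96, 480
N(V) = 480


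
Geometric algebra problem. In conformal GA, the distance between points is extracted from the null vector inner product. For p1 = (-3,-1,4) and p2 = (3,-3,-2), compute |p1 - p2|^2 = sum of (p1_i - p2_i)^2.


p1 - p2 = (-6, 2, 6)
|p1 - p2|^2 = (-6)^2 + 2^2 + 6^2
= 36 + 4 + 36
= 76


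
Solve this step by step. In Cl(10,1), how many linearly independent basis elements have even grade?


Even subalgebra dimension = 2^(n-1)
n = 10 + 1 = 11
2^(11 - 1) = 2^10 = 1024
Verification: sum of C(11,k) for even k = 1 + 55 + 330 + 462 + 165 + 11 = 1024
Result = 1024


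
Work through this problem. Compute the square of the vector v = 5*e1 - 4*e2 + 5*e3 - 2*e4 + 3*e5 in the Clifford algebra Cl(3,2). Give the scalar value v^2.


v^2 = sum of c_i^2 * e_i^2
Positive signature terms (e_i^2 = +1): 5^2 + (-4)^2 + 5^2 = 66
Negative signature terms (e_j^2 = -1): (-2)^2 + 3^2 = 13
v^2 = 66 - 13 = 53


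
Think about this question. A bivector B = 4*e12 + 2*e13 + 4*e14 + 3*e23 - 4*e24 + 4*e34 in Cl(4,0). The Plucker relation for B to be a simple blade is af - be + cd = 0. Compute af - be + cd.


Plucker relation: af - be + cd
a*f = 4*4 = 16
b*e = 2*(-4) = -8
c*d = 4*3 = 12
af - be + cd = 16 - (-8) + 12
= 36


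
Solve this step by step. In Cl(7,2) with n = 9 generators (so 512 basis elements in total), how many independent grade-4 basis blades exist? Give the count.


Number of grade-k basis blades in Cl(p,q) with n = p + q is C(n, k).
n = 7 + 2 = 9
C(9, 4) = 9! / (4! * 5!)
= 362880 / (24 * 120)
= 126


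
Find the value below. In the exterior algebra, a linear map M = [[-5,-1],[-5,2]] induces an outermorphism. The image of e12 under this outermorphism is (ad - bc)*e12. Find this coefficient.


The outermorphism of a linear map f sends e1^e2 to f(e1)^f(e2).
f(e1) = -5*e1 - 5*e2
f(e2) = -1*e1 + 2*e2
f(e1) ^ f(e2) = (-5*e1 - 5*e2) ^ (-1*e1 + 2*e2)
= (-5)*2*e12 + (-5)*(-1)*e21
= (-10 - 5)*e12
= -15*e12
Coefficient = -15


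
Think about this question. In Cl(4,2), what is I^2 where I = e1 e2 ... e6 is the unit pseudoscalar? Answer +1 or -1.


The pseudoscalar I = e1...e_n (product of all n generators) of Cl(p,q) satisfies I^2 = (-1)^(q + n(n-1)/2).
p = 4, q = 2, n = p + q = 6
n(n-1)/2 = 6 * 5 / 2 = 15
Exponent = q + n(n-1)/2 = 2 + 15 = 17
I^2 = (-1)^17 = -1


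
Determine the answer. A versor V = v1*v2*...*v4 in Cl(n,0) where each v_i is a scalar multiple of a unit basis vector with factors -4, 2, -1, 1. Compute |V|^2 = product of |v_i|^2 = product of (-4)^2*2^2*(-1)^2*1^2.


Each vector v_i has |v_i|^2 = s_i^2
Squared scales: (-4)^2 = 16, 2^2 = 4, (-1)^2 = 1, 1^2 = 1
|V|^2 = 16 * 4 * 1 * 1
= 64


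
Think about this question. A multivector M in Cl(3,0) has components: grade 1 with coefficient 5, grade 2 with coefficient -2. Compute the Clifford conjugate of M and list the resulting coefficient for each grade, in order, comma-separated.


Clifford conjugate sign for grade k: (-1)^(k(k+1)/2)
Grade 1: (-1)^(1*2/2) = (-1)^1 = -1, coeff 5 -> -5
Grade 2: (-1)^(2*3/2) = (-1)^3 = -1, coeff -2 -> 2
Conjugated coefficients: -5, 2


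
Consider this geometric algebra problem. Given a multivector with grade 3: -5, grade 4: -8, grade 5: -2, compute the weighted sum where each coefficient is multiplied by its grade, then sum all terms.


Grade-weighted sum = sum of grade_k * coefficient_k
3*(-5) = -15
4*(-8) = -32
5*(-2) = -10
Total = -15 + (-32) + (-10) = -57


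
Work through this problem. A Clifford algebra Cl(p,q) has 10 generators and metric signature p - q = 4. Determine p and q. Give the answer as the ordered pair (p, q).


We need p + q = 10 and p - q = 4.
Adding: 2p = 10 + 4 = 14, so p = 7.
Then q = 10 - 7 = 3.
(p, q) = (7, 3)


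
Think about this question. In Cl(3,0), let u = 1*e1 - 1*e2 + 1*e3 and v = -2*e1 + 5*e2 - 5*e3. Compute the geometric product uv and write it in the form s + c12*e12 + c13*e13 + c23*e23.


In Cl(3,0): e_i^2 = 1, e_ie_j = -e_je_i for i != j.
Scalar part = u . v = 1*(-2) + (-1)*5 + 1*(-5)
= -2 + (-5) + (-5) = -12
e12 coeff = 1*5 - (-1)*(-2) = 5 - 2 = 3
e13 coeff = 1*(-5) - 1*(-2) = -5 - (-2) = -3
e23 coeff = (-1)*(-5) - 1*5 = 5 - 5 = 0
uv = -12 + 3*e12 - 3*e13 + 0*e23


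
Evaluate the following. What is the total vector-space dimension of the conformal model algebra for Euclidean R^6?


The conformal model of R^6 uses Cl(7,1): the 6 Euclidean generators plus two extra orthogonal generators e+ (e+^2 = +1) and e- (e-^2 = -1), from which the null vectors e0, einf are built.
Number of generators m = 6 + 2 = 8.
dim Cl(p,q) = 2^m = 2^8 = 256


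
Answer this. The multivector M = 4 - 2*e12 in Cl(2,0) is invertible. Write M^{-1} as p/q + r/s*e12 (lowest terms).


M = 4 - 2*e12, where e12^2 = -1.
Since M commutes with its reverse ~M = a - b*e12, M * ~M = a^2 - b^2*e12^2 = a^2 + b^2.
So M^{-1} = ~M / (a^2 + b^2) = (a - b*e12)/(a^2 + b^2).
a^2 + b^2 = 16 + 4 = 20
Scalar part = 4/20 = 1/5
Bivector coeff = 2/20 = 1/10
M^{-1} = 1/5 + 1/10*e12


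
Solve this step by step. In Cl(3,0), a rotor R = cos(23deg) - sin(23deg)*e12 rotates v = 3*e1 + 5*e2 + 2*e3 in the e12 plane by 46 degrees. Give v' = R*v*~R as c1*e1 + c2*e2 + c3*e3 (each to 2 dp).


Rotor R = cos(23deg) - sin(23deg)*e12
Rotation angle theta = 2 * 23 = 46 degrees in the e12 plane (e1 -> e2).
The component perpendicular to the plane (e3) is invariant: v'_3 = v3 = 2.00
cos(46deg) = 0.6947, sin(46deg) = 0.7193
v'_1 = v1*cos(theta) - v2*sin(theta) = 3*0.6947 - 5*0.7193 = -1.51
v'_2 = v1*sin(theta) + v2*cos(theta) = 3*0.7193 + 5*0.6947 = 5.63
v' = -1.51*e1 + 5.63*e2 + 2.00*e3


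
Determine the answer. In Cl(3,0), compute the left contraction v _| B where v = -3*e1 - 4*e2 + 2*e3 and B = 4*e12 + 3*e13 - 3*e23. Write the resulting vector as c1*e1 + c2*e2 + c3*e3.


Left contraction v _| B = <vB>_1 (grade-1 part of the geometric product vB).
Using e1_|e12 = e2, e2_|e12 = -e1, e1_|e13 = e3, e3_|e13 = -e1, e2_|e23 = e3, e3_|e23 = -e2:
e1 coeff: -v2*b12 - v3*b13 = -(-4)*(4) - (2)*(3) = 10
e2 coeff: v1*b12 - v3*b23 = (-3)*(4) - (2)*(-3) = -6
e3 coeff: v1*b13 + v2*b23 = (-3)*(3) + (-4)*(-3) = 3
v _| B = 10*e1 - 6*e2 + 3*e3
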